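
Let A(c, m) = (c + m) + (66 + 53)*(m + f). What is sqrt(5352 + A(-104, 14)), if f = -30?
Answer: sqrt(3358) ≈ 57.948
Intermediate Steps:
A(c, m) = -3570 + c + 120*m (A(c, m) = (c + m) + (66 + 53)*(m - 30) = (c + m) + 119*(-30 + m) = (c + m) + (-3570 + 119*m) = -3570 + c + 120*m)
sqrt(5352 + A(-104, 14)) = sqrt(5352 + (-3570 - 104 + 120*14)) = sqrt(5352 + (-3570 - 104 + 1680)) = sqrt(5352 - 1994) = sqrt(3358)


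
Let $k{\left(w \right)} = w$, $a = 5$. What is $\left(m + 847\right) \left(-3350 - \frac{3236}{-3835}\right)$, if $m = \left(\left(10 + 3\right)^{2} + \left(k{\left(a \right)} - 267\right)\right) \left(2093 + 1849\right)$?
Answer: $\frac{4697813716626}{3835} \approx 1.225 \cdot 10^{9}$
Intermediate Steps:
$m = -366606$ ($m = \left(\left(10 + 3\right)^{2} + \left(5 - 267\right)\right) \left(2093 + 1849\right) = \left(13^{2} - 262\right) 3942 = \left(169 - 262\right) 3942 = \left(-93\right) 3942 = -366606$)
$\left(m + 847\right) \left(-3350 - \frac{3236}{-3835}\right) = \left(-366606 + 847\right) \left(-3350 - \frac{3236}{-3835}\right) = - 365759 \left(-3350 - - \frac{3236}{3835}\right) = - 365759 \left(-3350 + \frac{3236}{3835}\right) = \left(-365759\right) \left(- \frac{12844014}{3835}\right) = \frac{4697813716626}{3835}$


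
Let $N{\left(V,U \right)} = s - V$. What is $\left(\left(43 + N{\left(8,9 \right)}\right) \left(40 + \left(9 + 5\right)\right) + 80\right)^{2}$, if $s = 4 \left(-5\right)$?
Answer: $792100$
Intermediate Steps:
$s = -20$
$N{\left(V,U \right)} = -20 - V$
$\left(\left(43 + N{\left(8,9 \right)}\right) \left(40 + \left(9 + 5\right)\right) + 80\right)^{2} = \left(\left(43 - 28\right) \left(40 + \left(9 + 5\right)\right) + 80\right)^{2} = \left(\left(43 - 28\right) \left(40 + 14\right) + 80\right)^{2} = \left(\left(43 - 28\right) 54 + 80\right)^{2} = \left(15 \cdot 54 + 80\right)^{2} = \left(810 + 80\right)^{2} = 890^{2} = 792100$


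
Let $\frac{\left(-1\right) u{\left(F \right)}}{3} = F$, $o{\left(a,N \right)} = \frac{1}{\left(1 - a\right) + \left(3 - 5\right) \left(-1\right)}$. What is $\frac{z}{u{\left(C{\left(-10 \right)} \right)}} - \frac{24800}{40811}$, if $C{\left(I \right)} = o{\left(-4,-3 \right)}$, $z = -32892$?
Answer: $\frac{3132137828}{40811} \approx 76747.0$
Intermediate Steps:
$o{\left(a,N \right)} = \frac{1}{3 - a}$ ($o{\left(a,N \right)} = \frac{1}{\left(1 - a\right) - -2} = \frac{1}{\left(1 - a\right) + 2} = \frac{1}{3 - a}$)
$C{\left(I \right)} = \frac{1}{7}$ ($C{\left(I \right)} = - \frac{1}{-3 - 4} = - \frac{1}{-7} = \left(-1\right) \left(- \frac{1}{7}\right) = \frac{1}{7}$)
$u{\left(F \right)} = - 3 F$
$\frac{z}{u{\left(C{\left(-10 \right)} \right)}} - \frac{24800}{40811} = - \frac{32892}{\left(-3\right) \frac{1}{7}} - \frac{24800}{40811} = - \frac{32892}{- \frac{3}{7}} - \frac{24800}{40811} = \left(-32892\right) \left(- \frac{7}{3}\right) - \frac{24800}{40811} = 76748 - \frac{24800}{40811} = \frac{3132137828}{40811}$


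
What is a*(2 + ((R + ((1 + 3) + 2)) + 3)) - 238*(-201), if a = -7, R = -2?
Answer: 47775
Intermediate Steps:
a*(2 + ((R + ((1 + 3) + 2)) + 3)) - 238*(-201) = -7*(2 + ((-2 + ((1 + 3) + 2)) + 3)) - 238*(-201) = -7*(2 + ((-2 + (4 + 2)) + 3)) + 47838 = -7*(2 + ((-2 + 6) + 3)) + 47838 = -7*(2 + (4 + 3)) + 47838 = -7*(2 + 7) + 47838 = -7*9 + 47838 = -63 + 47838 = 47775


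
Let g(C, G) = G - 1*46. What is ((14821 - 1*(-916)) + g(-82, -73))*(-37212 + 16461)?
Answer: -324089118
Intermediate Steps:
g(C, G) = -46 + G (g(C, G) = G - 46 = -46 + G)
((14821 - 1*(-916)) + g(-82, -73))*(-37212 + 16461) = ((14821 - 1*(-916)) + (-46 - 73))*(-37212 + 16461) = ((14821 + 916) - 119)*(-20751) = (15737 - 119)*(-20751) = 15618*(-20751) = -324089118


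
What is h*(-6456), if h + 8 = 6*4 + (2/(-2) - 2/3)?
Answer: -92536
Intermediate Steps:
h = 43/3 (h = -8 + (6*4 + (2/(-2) - 2/3)) = -8 + (24 + (2*(-1/2) - 2*1/3)) = -8 + (24 + (-1 - 2/3)) = -8 + (24 - 5/3) = -8 + 67/3 = 43/3 ≈ 14.333)
h*(-6456) = (43/3)*(-6456) = -92536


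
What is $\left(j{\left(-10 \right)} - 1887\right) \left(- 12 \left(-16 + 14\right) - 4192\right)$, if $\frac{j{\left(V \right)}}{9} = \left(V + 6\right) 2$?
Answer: $8165112$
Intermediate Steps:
$j{\left(V \right)} = 108 + 18 V$ ($j{\left(V \right)} = 9 \left(V + 6\right) 2 = 9 \left(6 + V\right) 2 = 9 \left(12 + 2 V\right) = 108 + 18 V$)
$\left(j{\left(-10 \right)} - 1887\right) \left(- 12 \left(-16 + 14\right) - 4192\right) = \left(\left(108 + 18 \left(-10\right)\right) - 1887\right) \left(- 12 \left(-16 + 14\right) - 4192\right) = \left(\left(108 - 180\right) - 1887\right) \left(\left(-12\right) \left(-2\right) - 4192\right) = \left(-72 - 1887\right) \left(24 - 4192\right) = \left(-1959\right) \left(-4168\right) = 8165112$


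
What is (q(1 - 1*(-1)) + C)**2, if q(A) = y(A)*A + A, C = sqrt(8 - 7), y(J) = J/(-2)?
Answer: 1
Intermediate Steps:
y(J) = -J/2 (y(J) = J*(-1/2) = -J/2)
C = 1 (C = sqrt(1) = 1)
q(A) = A - A**2/2 (q(A) = (-A/2)*A + A = -A**2/2 + A = A - A**2/2)
(q(1 - 1*(-1)) + C)**2 = ((1 - 1*(-1))*(2 - (1 - 1*(-1)))/2 + 1)**2 = ((1 + 1)*(2 - (1 + 1))/2 + 1)**2 = ((1/2)*2*(2 - 1*2) + 1)**2 = ((1/2)*2*(2 - 2) + 1)**2 = ((1/2)*2*0 + 1)**2 = (0 + 1)**2 = 1**2 = 1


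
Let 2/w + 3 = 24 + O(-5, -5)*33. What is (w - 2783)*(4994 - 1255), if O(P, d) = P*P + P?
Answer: -7086231319/681 ≈ -1.0406e+7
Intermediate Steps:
O(P, d) = P + P**2 (O(P, d) = P**2 + P = P + P**2)
w = 2/681 (w = 2/(-3 + (24 - 5*(1 - 5)*33)) = 2/(-3 + (24 - 5*(-4)*33)) = 2/(-3 + (24 + 20*33)) = 2/(-3 + (24 + 660)) = 2/(-3 + 684) = 2/681 ≈ 0.0029369)
(w - 2783)*(4994 - 1255) = (2/681 - 2783)*(4994 - 1255) = -1895221/681*3739 = -7086231319/681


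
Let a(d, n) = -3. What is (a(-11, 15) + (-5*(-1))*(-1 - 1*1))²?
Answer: 169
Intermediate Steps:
(a(-11, 15) + (-5*(-1))*(-1 - 1*1))² = (-3 + (-5*(-1))*(-1 - 1*1))² = (-3 + 5*(-1 - 1))² = (-3 + 5*(-2))² = (-3 - 10)² = (-13)² = 169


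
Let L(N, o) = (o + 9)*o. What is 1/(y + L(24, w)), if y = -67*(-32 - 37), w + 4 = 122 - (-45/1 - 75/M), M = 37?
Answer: 1369/45645421 ≈ 2.9992e-5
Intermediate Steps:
w = 6106/37 (w = -4 + (122 - (-45/1 - 75/37)) = -4 + (122 - (-45*1 - 75*1/37)) = -4 + (122 - (-45 - 75/37)) = -4 + (122 - 1*(-1740/37)) = -4 + (122 + 1740/37) = -4 + 6254/37 = 6106/37 ≈ 165.03)
L(N, o) = o*(9 + o) (L(N, o) = (9 + o)*o = o*(9 + o))
y = 4623 (y = -67*(-69) = 4623)
1/(y + L(24, w)) = 1/(4623 + 6106*(9 + 6106/37)/37) = 1/(4623 + (6106/37)*(6439/37)) = 1/(4623 + 39316534/1369) = 1/(45645421/1369) = 1369/45645421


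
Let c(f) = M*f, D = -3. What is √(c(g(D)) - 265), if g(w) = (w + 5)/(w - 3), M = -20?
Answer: 5*I*√93/3 ≈ 16.073*I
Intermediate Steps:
g(w) = (5 + w)/(-3 + w)
c(f) = -20*f
√(c(g(D)) - 265) = √(-20*(5 - 3)/(-3 - 3) - 265) = √(-20*2/(-6) - 265) = √(-(-10)*2/3 - 265) = √(-20*(-⅓) - 265) = √(20/3 - 265) = √(-775/3) = 5*I*√93/3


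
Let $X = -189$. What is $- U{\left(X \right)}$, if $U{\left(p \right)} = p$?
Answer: $189$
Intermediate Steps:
$- U{\left(X \right)} = \left(-1\right) \left(-189\right) = 189$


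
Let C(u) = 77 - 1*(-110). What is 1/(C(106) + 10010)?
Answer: 1/10197 ≈ 9.8068e-5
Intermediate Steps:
C(u) = 187 (C(u) = 77 + 110 = 187)
1/(C(106) + 10010) = 1/(187 + 10010) = 1/10197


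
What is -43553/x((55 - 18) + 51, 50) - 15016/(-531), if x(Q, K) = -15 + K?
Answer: -22601083/18585 ≈ -1216.1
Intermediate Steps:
-43553/x((55 - 18) + 51, 50) - 15016/(-531) = -43553/(-15 + 50) - 15016/(-531) = -43553/35 - 15016*(-1/531) = -43553*1/35 + 15016/531 = -43553/35 + 15016/531 = -22601083/18585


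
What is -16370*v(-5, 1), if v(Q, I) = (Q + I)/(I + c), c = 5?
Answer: 32740/3 ≈ 10913.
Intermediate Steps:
v(Q, I) = (I + Q)/(5 + I) (v(Q, I) = (Q + I)/(I + 5) = (I + Q)/(5 + I))
-16370*v(-5, 1) = -16370*(1 - 5)/(5 + 1) = -16370*(-4)/6 = -8185*(-4)/3 = -16370*(-2/3) = 32740/3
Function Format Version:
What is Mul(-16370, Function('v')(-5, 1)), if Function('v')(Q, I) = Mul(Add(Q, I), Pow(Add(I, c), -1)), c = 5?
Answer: Rational(32740, 3) ≈ 10913.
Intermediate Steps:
Function('v')(Q, I) = Mul(Pow(Add(5, I), -1), Add(I, Q)) (Function('v')(Q, I) = Mul(Add(Q, I), Pow(Add(I, 5), -1)) = Mul(Add(I, Q), Pow(Add(5, I), -1)) = Mul(Pow(Add(5, I), -1), Add(I, Q)))
Mul(-16370, Function('v')(-5, 1)) = Mul(-16370, Mul(Pow(Add(5, 1), -1), Add(1, -5))) = Mul(-16370, Mul(Pow(6, -1), -4)) = Mul(-16370, Mul(Rational(1, 6), -4)) = Mul(-16370, Rational(-2, 3)) = Rational(32740, 3)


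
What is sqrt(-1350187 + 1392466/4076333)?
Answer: I*sqrt(22435364088910971065)/4076333 ≈ 1162.0*I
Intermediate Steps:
sqrt(-1350187 + 1392466/4076333) = sqrt(-5503810431805/4076333) = I*sqrt(22435364088910971065)/4076333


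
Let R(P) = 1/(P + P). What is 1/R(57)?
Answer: 114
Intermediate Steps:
R(P) = 1/(2*P)
1/R(57) = 1/((½)/57) = 1/((½)*(1/57)) = 1/(1/114) = 114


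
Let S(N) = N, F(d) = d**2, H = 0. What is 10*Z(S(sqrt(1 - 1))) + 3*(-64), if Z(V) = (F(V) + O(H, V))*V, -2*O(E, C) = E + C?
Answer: -192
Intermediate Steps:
O(E, C) = -C/2 - E/2 (O(E, C) = -(E + C)/2 = -(C + E)/2 = -C/2 - E/2)
Z(V) = V*(V**2 - V/2) (Z(V) = (V**2 + (-V/2 - 1/2*0))*V = (V**2 + (-V/2 + 0))*V = (V**2 - V/2)*V = V*(V**2 - V/2))
10*Z(S(sqrt(1 - 1))) + 3*(-64) = 10*((sqrt(1 - 1))**2*(-1/2 + sqrt(1 - 1))) + 3*(-64) = 10*((sqrt(0))**2*(-1/2 + sqrt(0))) - 192 = 10*(0**2*(-1/2 + 0)) - 192 = 10*(0*(-1/2)) - 192 = 10*0 - 192 = 0 - 192 = -192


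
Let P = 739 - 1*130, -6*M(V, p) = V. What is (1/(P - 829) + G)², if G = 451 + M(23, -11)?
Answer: 87099946129/435600 ≈ 1.9995e+5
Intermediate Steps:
M(V, p) = -V/6
P = 609 (P = 739 - 130 = 609)
G = 2683/6 (G = 451 - ⅙*23 = 451 - 23/6 = 2683/6 ≈ 447.17)
(1/(P - 829) + G)² = (1/(609 - 829) + 2683/6)² = (1/(-220) + 2683/6)² = (-1/220 + 2683/6)² = (295127/660)² = 87099946129/435600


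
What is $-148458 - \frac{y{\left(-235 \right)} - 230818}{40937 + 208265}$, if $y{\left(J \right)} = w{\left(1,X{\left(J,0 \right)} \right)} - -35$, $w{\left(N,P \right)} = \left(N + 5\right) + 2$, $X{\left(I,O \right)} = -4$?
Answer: $- \frac{36995799741}{249202} \approx -1.4846 \cdot 10^{5}$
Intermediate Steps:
$w{\left(N,P \right)} = 7 + N$ ($w{\left(N,P \right)} = \left(5 + N\right) + 2 = 7 + N$)
$y{\left(J \right)} = 43$ ($y{\left(J \right)} = \left(7 + 1\right) - -35 = 8 + 35 = 43$)
$-148458 - \frac{y{\left(-235 \right)} - 230818}{40937 + 208265} = -148458 - \frac{43 - 230818}{40937 + 208265} = -148458 - - \frac{230775}{249202} = -148458 + \frac{230775}{249202} = - \frac{36995799741}{249202}$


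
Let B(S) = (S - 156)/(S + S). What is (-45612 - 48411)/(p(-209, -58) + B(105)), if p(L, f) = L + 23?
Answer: 6581610/13037 ≈ 504.84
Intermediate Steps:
B(S) = (-156 + S)/(2*S) (B(S) = (-156 + S)/((2*S)) = (-156 + S)*(1/(2*S)) = (-156 + S)/(2*S))
p(L, f) = 23 + L
(-45612 - 48411)/(p(-209, -58) + B(105)) = (-45612 - 48411)/((23 - 209) + (½)*(-156 + 105)/105) = -94023/(-186 + (½)*(1/105)*(-51)) = -94023/(-186 - 17/70) = -94023/(-13037/70) = -94023*(-70/13037) = 6581610/13037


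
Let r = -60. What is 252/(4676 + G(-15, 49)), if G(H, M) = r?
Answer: 63/1154 ≈ 0.054593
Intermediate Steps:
G(H, M) = -60
252/(4676 + G(-15, 49)) = 252/(4676 - 60) = 252/4616 = (1/4616)*252 = 63/1154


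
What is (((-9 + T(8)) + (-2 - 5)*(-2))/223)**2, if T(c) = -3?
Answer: 4/49729 ≈ 8.0436e-5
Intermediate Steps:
(((-9 + T(8)) + (-2 - 5)*(-2))/223)**2 = (((-9 - 3) + (-2 - 5)*(-2))/223)**2 = ((-12 - 7*(-2))*(1/223))**2 = ((-12 + 14)*(1/223))**2 = (2*(1/223))**2 = (2/223)**2 = 4/49729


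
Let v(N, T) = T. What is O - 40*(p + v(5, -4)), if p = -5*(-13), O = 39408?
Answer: 36968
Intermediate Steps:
p = 65
O - 40*(p + v(5, -4)) = 39408 - 40*(65 - 4) = 39408 - 40*61 = 39408 - 2440 = 36968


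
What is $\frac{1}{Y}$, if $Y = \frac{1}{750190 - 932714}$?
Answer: $-182524$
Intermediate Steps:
$Y = - \frac{1}{182524}$ ($Y = \frac{1}{-182524} = - \frac{1}{182524} \approx -5.4787 \cdot 10^{-6}$)
$\frac{1}{Y} = \frac{1}{- \frac{1}{182524}} = -182524$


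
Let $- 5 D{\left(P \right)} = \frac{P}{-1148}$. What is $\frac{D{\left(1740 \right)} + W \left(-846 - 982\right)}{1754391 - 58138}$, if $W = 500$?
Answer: $- \frac{1552177}{2880619} \approx -0.53883$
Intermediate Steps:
$D{\left(P \right)} = \frac{P}{5740}$ ($D{\left(P \right)} = - \frac{P \frac{1}{-1148}}{5} = - \frac{P \left(- \frac{1}{1148}\right)}{5} = - \frac{\left(- \frac{1}{1148}\right) P}{5} = \frac{P}{5740}$)
$\frac{D{\left(1740 \right)} + W \left(-846 - 982\right)}{1754391 - 58138} = \frac{\frac{1}{5740} \cdot 1740 + 500 \left(-846 - 982\right)}{1754391 - 58138} = \frac{\frac{87}{287} + 500 \left(-1828\right)}{1696253} = \left(\frac{87}{287} - 914000\right) \frac{1}{1696253} = \left(- \frac{262317913}{287}\right) \frac{1}{1696253} = - \frac{1552177}{2880619}$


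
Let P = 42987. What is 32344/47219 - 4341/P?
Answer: 17179621/29417437 ≈ 0.58399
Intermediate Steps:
32344/47219 - 4341/P = 32344/47219 - 4341/42987 = 32344*(1/47219) - 4341*1/42987 = 32344/47219 - 1447/14329 = 17179621/29417437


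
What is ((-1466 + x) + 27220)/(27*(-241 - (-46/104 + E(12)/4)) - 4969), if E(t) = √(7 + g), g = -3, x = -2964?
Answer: -22360/11261 ≈ -1.9856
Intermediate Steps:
E(t) = 2 (E(t) = √(7 - 3) = √4 = 2)
((-1466 + x) + 27220)/(27*(-241 - (-46/104 + E(12)/4)) - 4969) = ((-1466 - 2964) + 27220)/(27*(-241 - (-46/104 + 2/4)) - 4969) = (-4430 + 27220)/(27*(-241 - (-46*1/104 + 2*(¼))) - 4969) = 22790/(27*(-241 - (-23/52 + ½)) - 4969) = 22790/(27*(-241 - 1*3/52) - 4969) = 22790/(27*(-241 - 3/52) - 4969) = 22790/(27*(-12535/52) - 4969) = 22790/(-338445/52 - 4969) = 22790/(-596833/52) = 22790*(-52/596833) = -22360/11261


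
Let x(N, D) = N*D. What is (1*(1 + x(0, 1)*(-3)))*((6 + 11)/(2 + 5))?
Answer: 17/7 ≈ 2.4286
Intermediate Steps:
x(N, D) = D*N
(1*(1 + x(0, 1)*(-3)))*((6 + 11)/(2 + 5)) = (1*(1 + (1*0)*(-3)))*((6 + 11)/(2 + 5)) = (1*(1 + 0*(-3)))*(17/7) = (1*(1 + 0))*(17*(⅐)) = (1*1)*(17/7) = 1*(17/7) = 17/7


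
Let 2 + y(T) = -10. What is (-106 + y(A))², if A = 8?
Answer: 13924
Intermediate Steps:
y(T) = -12 (y(T) = -2 - 10 = -12)
(-106 + y(A))² = (-106 - 12)² = (-118)² = 13924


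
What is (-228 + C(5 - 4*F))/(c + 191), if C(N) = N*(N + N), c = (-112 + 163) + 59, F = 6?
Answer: 494/301 ≈ 1.6412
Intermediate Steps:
c = 110 (c = 51 + 59 = 110)
C(N) = 2*N² (C(N) = N*(2*N) = 2*N²)
(-228 + C(5 - 4*F))/(c + 191) = (-228 + 2*(5 - 4*6)²)/(110 + 191) = (-228 + 2*(5 - 24)²)/301 = (-228 + 2*(-19)²)*(1/301) = (-228 + 2*361)*(1/301) = (-228 + 722)*(1/301) = 494*(1/301) = 494/301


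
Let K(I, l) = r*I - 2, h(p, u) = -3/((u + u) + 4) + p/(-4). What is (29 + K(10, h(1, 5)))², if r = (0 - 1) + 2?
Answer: 1369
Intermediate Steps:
h(p, u) = -3/(4 + 2*u) - p/4 (h(p, u) = -3/(2*u + 4) + p*(-¼) = -3/(4 + 2*u) - p/4)
r = 1 (r = -1 + 2 = 1)
K(I, l) = -2 + I (K(I, l) = 1*I - 2 = I - 2 = -2 + I)
(29 + K(10, h(1, 5)))² = (29 + (-2 + 10))² = (29 + 8)² = 37² = 1369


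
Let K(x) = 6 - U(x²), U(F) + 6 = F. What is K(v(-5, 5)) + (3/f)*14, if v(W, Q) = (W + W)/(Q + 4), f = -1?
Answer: -2530/81 ≈ -31.235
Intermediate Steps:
U(F) = -6 + F
v(W, Q) = 2*W/(4 + Q) (v(W, Q) = (2*W)/(4 + Q) = 2*W/(4 + Q))
K(x) = 12 - x² (K(x) = 6 - (-6 + x²) = 6 + (6 - x²) = 12 - x²)
K(v(-5, 5)) + (3/f)*14 = (12 - (2*(-5)/(4 + 5))²) + (3/(-1))*14 = (12 - (2*(-5)/9)²) + (3*(-1))*14 = (12 - (2*(-5)*(⅑))²) - 3*14 = (12 - (-10/9)²) - 42 = (12 - 1*100/81) - 42 = (12 - 100/81) - 42 = 872/81 - 42 = -2530/81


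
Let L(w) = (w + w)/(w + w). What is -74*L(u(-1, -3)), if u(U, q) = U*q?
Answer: -74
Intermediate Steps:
L(w) = 1 (L(w) = (2*w)/((2*w)) = (2*w)*(1/(2*w)) = 1)
-74*L(u(-1, -3)) = -74*1 = -74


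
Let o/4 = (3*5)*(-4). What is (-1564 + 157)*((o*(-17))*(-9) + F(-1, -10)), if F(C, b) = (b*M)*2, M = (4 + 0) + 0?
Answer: 51777600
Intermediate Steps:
M = 4 (M = 4 + 0 = 4)
F(C, b) = 8*b (F(C, b) = (b*4)*2 = (4*b)*2 = 8*b)
o = -240 (o = 4*((3*5)*(-4)) = 4*(15*(-4)) = 4*(-60) = -240)
(-1564 + 157)*((o*(-17))*(-9) + F(-1, -10)) = (-1564 + 157)*(-240*(-17)*(-9) + 8*(-10)) = -1407*(4080*(-9) - 80) = -1407*(-36720 - 80) = -1407*(-36800) = 51777600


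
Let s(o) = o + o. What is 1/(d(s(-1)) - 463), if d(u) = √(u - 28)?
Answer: -463/214399 - I*√30/214399 ≈ -0.0021595 - 2.5547e-5*I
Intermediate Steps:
s(o) = 2*o
d(u) = √(-28 + u)
1/(d(s(-1)) - 463) = 1/(√(-28 + 2*(-1)) - 463) = 1/(√(-28 - 2) - 463) = 1/(√(-30) - 463) = 1/(I*√30 - 463) = 1/(-463 + I*√30)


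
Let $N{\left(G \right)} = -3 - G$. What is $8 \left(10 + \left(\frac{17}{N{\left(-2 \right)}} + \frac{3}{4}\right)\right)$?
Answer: $-50$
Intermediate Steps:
$8 \left(10 + \left(\frac{17}{N{\left(-2 \right)}} + \frac{3}{4}\right)\right) = 8 \left(10 + \left(\frac{17}{-3 - -2} + \frac{3}{4}\right)\right) = 8 \left(10 + \left(\frac{17}{-3 + 2} + 3 \cdot \frac{1}{4}\right)\right) = 8 \left(10 + \left(\frac{17}{-1} + \frac{3}{4}\right)\right) = 8 \left(10 + \left(17 \left(-1\right) + \frac{3}{4}\right)\right) = 8 \left(10 + \left(-17 + \frac{3}{4}\right)\right) = 8 \left(10 - \frac{65}{4}\right) = 8 \left(- \frac{25}{4}\right) = -50$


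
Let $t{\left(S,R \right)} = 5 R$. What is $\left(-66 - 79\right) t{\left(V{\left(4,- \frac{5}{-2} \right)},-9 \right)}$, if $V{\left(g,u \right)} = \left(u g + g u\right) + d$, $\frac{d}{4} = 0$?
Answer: $6525$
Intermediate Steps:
$d = 0$ ($d = 4 \cdot 0 = 0$)
$V{\left(g,u \right)} = 2 g u$ ($V{\left(g,u \right)} = \left(u g + g u\right) + 0 = \left(g u + g u\right) + 0 = 2 g u + 0 = 2 g u$)
$\left(-66 - 79\right) t{\left(V{\left(4,- \frac{5}{-2} \right)},-9 \right)} = \left(-66 - 79\right) 5 \left(-9\right) = \left(-145\right) \left(-45\right) = 6525$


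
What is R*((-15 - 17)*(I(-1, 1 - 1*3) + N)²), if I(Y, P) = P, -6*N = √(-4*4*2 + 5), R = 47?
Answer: -4888 - 3008*I*√3 ≈ -4888.0 - 5210.0*I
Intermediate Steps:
N = -I*√3/2 (N = -√(-4*4*2 + 5)/6 = -√(-16*2 + 5)/6 = -√(-32 + 5)/6 = -I*√3/2 ≈ -0.86602*I)
R*((-15 - 17)*(I(-1, 1 - 1*3) + N)²) = 47*((-15 - 17)*((1 - 1*3) - I*√3/2)²) = 47*(-32*((1 - 3) - I*√3/2)²) = 47*(-32*(-2 - I*√3/2)²) = -1504*(-2 - I*√3/2)²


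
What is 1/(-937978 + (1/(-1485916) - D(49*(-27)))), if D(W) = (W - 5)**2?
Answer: -1485916/4014294200793 ≈ -3.7016e-7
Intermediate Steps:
D(W) = (-5 + W)**2
1/(-937978 + (1/(-1485916) - D(49*(-27)))) = 1/(-937978 + (1/(-1485916) - (-5 + 49*(-27))**2)) = 1/(-937978 + (-1/1485916 - (-5 - 1323)**2)) = 1/(-937978 + (-1/1485916 - 1*(-1328)**2)) = 1/(-937978 + (-1/1485916 - 1*1763584)) = 1/(-937978 + (-1/1485916 - 1763584)) = 1/(-937978 - 2620537682945/1485916) = 1/(-4014294200793/1485916) = -1485916/4014294200793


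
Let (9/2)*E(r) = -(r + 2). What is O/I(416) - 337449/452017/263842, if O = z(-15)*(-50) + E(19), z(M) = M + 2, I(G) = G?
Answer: 3607640766493/2325590851623 ≈ 1.5513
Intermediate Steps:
E(r) = -4/9 - 2*r/9 (E(r) = 2*(-(r + 2))/9 = 2*(-(2 + r))/9 = 2*(-2 - r)/9 = -4/9 - 2*r/9)
z(M) = 2 + M
O = 1936/3 (O = (2 - 15)*(-50) + (-4/9 - 2/9*19) = -13*(-50) + (-4/9 - 38/9) = 650 - 14/3 = 1936/3 ≈ 645.33)
O/I(416) - 337449/452017/263842 = (1936/3)/416 - 337449/452017/263842 = (1936/3)*(1/416) - 337449*1/452017*(1/263842) = 121/78 - 337449/452017*1/263842 = 121/78 - 337449/119261069314 = 3607640766493/2325590851623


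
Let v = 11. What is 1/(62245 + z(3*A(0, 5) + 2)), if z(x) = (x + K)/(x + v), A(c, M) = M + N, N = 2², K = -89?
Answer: 2/124487 ≈ 1.6066e-5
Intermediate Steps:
N = 4
A(c, M) = 4 + M (A(c, M) = M + 4 = 4 + M)
z(x) = (-89 + x)/(11 + x) (z(x) = (x - 89)/(x + 11) = (-89 + x)/(11 + x))
1/(62245 + z(3*A(0, 5) + 2)) = 1/(62245 + (-89 + (3*(4 + 5) + 2))/(11 + (3*(4 + 5) + 2))) = 1/(62245 + (-89 + (3*9 + 2))/(11 + (3*9 + 2))) = 1/(62245 + (-89 + (27 + 2))/(11 + (27 + 2))) = 1/(62245 + (-89 + 29)/(11 + 29)) = 1/(62245 - 60/40) = 1/(62245 + (1/40)*(-60)) = 1/(62245 - 3/2) = 1/(124487/2) = 2/124487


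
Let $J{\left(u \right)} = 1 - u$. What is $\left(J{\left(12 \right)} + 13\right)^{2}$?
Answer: $4$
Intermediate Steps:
$\left(J{\left(12 \right)} + 13\right)^{2} = \left(\left(1 - 12\right) + 13\right)^{2} = \left(-11 + 13\right)^{2} = 2^{2} = 4$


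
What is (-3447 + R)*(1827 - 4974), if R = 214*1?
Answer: 10174251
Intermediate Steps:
R = 214
(-3447 + R)*(1827 - 4974) = (-3447 + 214)*(1827 - 4974) = -3233*(-3147) = 10174251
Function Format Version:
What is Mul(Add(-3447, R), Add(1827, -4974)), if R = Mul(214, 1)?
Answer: 10174251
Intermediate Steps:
R = 214
Mul(Add(-3447, R), Add(1827, -4974)) = Mul(Add(-3447, 214), Add(1827, -4974)) = Mul(-3233, -3147) = 10174251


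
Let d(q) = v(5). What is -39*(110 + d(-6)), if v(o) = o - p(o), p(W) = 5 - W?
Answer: -4485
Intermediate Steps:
v(o) = -5 + 2*o (v(o) = o - (5 - o) = o + (-5 + o) = -5 + 2*o)
d(q) = 5 (d(q) = -5 + 2*5 = -5 + 10 = 5)
-39*(110 + d(-6)) = -39*(110 + 5) = -39*115 = -4485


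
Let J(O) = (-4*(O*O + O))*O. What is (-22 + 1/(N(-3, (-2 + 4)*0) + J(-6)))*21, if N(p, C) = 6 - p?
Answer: -112259/243 ≈ -461.97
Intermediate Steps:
J(O) = O*(-4*O - 4*O**2) (J(O) = (-4*(O**2 + O))*O = (-4*(O + O**2))*O = (-4*O - 4*O**2)*O = O*(-4*O - 4*O**2))
(-22 + 1/(N(-3, (-2 + 4)*0) + J(-6)))*21 = (-22 + 1/((6 - 1*(-3)) + 4*(-6)**2*(-1 - 1*(-6))))*21 = (-22 + 1/((6 + 3) + 4*36*(-1 + 6)))*21 = (-22 + 1/(9 + 4*36*5))*21 = (-22 + 1/(9 + 720))*21 = (-22 + 1/729)*21 = -16037/729*21 = -112259/243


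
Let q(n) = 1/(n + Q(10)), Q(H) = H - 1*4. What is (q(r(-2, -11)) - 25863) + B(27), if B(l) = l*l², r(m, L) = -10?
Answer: -24721/4 ≈ -6180.3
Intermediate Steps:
Q(H) = -4 + H (Q(H) = H - 4 = -4 + H)
B(l) = l³
q(n) = 1/(6 + n) (q(n) = 1/(n + (-4 + 10)) = 1/(n + 6) = 1/(6 + n))
(q(r(-2, -11)) - 25863) + B(27) = (1/(6 - 10) - 25863) + 27³ = (1/(-4) - 25863) + 19683 = (-¼ - 25863) + 19683 = -103453/4 + 19683 = -24721/4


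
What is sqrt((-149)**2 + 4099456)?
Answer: sqrt(4121657) ≈ 2030.2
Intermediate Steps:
sqrt((-149)**2 + 4099456) = sqrt(22201 + 4099456) = sqrt(4121657)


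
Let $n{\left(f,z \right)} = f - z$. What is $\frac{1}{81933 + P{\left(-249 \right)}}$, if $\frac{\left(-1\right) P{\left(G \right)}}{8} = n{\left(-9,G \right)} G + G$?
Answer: $\frac{1}{562005} \approx 1.7793 \cdot 10^{-6}$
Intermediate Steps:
$P{\left(G \right)} = - 8 G - 8 G \left(-9 - G\right)$ ($P{\left(G \right)} = - 8 \left(\left(-9 - G\right) G + G\right) = - 8 \left(G \left(-9 - G\right) + G\right) = - 8 \left(G + G \left(-9 - G\right)\right) = - 8 G - 8 G \left(-9 - G\right)$)
$\frac{1}{81933 + P{\left(-249 \right)}} = \frac{1}{81933 + 8 \left(-249\right) \left(8 - 249\right)} = \frac{1}{81933 + 8 \left(-249\right) \left(-241\right)} = \frac{1}{81933 + 480072} = \frac{1}{562005}$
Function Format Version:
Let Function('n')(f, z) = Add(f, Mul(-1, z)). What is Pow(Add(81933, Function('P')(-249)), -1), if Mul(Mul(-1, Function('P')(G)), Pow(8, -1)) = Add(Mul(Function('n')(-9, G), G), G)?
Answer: Rational(1, 562005) ≈ 1.7793e-6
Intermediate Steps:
Function('P')(G) = Add(Mul(-8, G), Mul(-8, G, Add(-9, Mul(-1, G)))) (Function('P')(G) = Mul(-8, Add(Mul(Add(-9, Mul(-1, G)), G), G)) = Mul(-8, Add(Mul(G, Add(-9, Mul(-1, G))), G)) = Mul(-8, Add(G, Mul(G, Add(-9, Mul(-1, G))))) = Add(Mul(-8, G), Mul(-8, G, Add(-9, Mul(-1, G)))))
Pow(Add(81933, Function('P')(-249)), -1) = Pow(Add(81933, Mul(8, -249, Add(8, -249))), -1) = Pow(Add(81933, Mul(8, -249, -241)), -1) = Pow(Add(81933, 480072), -1) = Pow(562005, -1) = Rational(1, 562005)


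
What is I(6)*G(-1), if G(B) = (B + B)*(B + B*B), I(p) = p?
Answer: 0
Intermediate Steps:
G(B) = 2*B*(B + B²) (G(B) = (2*B)*(B + B²) = 2*B*(B + B²))
I(6)*G(-1) = 6*(2*(-1)²*(1 - 1)) = 6*(2*1*0) = 6*0 = 0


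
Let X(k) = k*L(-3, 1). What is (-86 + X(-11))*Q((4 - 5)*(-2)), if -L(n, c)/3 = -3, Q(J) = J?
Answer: -370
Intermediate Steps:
L(n, c) = 9 (L(n, c) = -3*(-3) = 9)
X(k) = 9*k (X(k) = k*9 = 9*k)
(-86 + X(-11))*Q((4 - 5)*(-2)) = (-86 + 9*(-11))*((4 - 5)*(-2)) = (-86 - 99)*(-1*(-2)) = -185*2 = -370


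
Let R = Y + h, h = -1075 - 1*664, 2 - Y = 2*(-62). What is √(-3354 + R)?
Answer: I*√4967 ≈ 70.477*I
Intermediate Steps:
Y = 126 (Y = 2 - 2*(-62) = 2 - 1*(-124) = 2 + 124 = 126)
h = -1739 (h = -1075 - 664 = -1739)
R = -1613 (R = 126 - 1739 = -1613)
√(-3354 + R) = √(-3354 - 1613) = √(-4967) = I*√4967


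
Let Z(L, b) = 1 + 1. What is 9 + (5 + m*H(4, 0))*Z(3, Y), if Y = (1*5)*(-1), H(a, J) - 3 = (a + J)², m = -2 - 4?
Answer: -209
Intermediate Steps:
m = -6
H(a, J) = 3 + (J + a)² (H(a, J) = 3 + (a + J)² = 3 + (J + a)²)
Y = -5 (Y = 5*(-1) = -5)
Z(L, b) = 2
9 + (5 + m*H(4, 0))*Z(3, Y) = 9 + (5 - 6*(3 + (0 + 4)²))*2 = 9 + (5 - 6*(3 + 4²))*2 = 9 + (5 - 6*(3 + 16))*2 = 9 + (5 - 6*19)*2 = 9 + (5 - 114)*2 = 9 - 109*2 = 9 - 218 = -209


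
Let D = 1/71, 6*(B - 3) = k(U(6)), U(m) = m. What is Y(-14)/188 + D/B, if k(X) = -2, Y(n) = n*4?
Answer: -7811/26696 ≈ -0.29259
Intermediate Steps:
Y(n) = 4*n
B = 8/3 (B = 3 + (⅙)*(-2) = 3 - ⅓ = 8/3 ≈ 2.6667)
D = 1/71 ≈ 0.014085
Y(-14)/188 + D/B = (4*(-14))/188 + 1/(71*(8/3)) = -56*1/188 + (1/71)*(3/8) = -14/47 + 3/568 = -7811/26696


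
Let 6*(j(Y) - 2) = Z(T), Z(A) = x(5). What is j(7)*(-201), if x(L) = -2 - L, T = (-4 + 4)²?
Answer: -335/2 ≈ -167.50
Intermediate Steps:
T = 0 (T = 0² = 0)
Z(A) = -7 (Z(A) = -2 - 1*5 = -2 - 5 = -7)
j(Y) = ⅚ (j(Y) = 2 + (⅙)*(-7) = 2 - 7/6 = ⅚)
j(7)*(-201) = (⅚)*(-201) = -335/2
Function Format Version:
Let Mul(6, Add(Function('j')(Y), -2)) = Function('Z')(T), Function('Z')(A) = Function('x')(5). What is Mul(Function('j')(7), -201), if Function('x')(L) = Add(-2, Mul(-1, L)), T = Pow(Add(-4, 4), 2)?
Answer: Rational(-335, 2) ≈ -167.50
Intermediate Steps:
T = 0 (T = Pow(0, 2) = 0)
Function('Z')(A) = -7 (Function('Z')(A) = Add(-2, Mul(-1, 5)) = Add(-2, -5) = -7)
Function('j')(Y) = Rational(5, 6) (Function('j')(Y) = Add(2, Mul(Rational(1, 6), -7)) = Add(2, Rational(-7, 6)) = Rational(5, 6))
Mul(Function('j')(7), -201) = Mul(Rational(5, 6), -201) = Rational(-335, 2)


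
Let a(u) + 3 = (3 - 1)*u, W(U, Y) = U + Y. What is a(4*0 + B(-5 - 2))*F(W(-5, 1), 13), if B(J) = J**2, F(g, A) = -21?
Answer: -1995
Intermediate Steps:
a(u) = -3 + 2*u (a(u) = -3 + (3 - 1)*u = -3 + 2*u)
a(4*0 + B(-5 - 2))*F(W(-5, 1), 13) = (-3 + 2*(4*0 + (-5 - 2)**2))*(-21) = (-3 + 2*(0 + (-7)**2))*(-21) = (-3 + 2*(0 + 49))*(-21) = (-3 + 2*49)*(-21) = (-3 + 98)*(-21) = 95*(-21) = -1995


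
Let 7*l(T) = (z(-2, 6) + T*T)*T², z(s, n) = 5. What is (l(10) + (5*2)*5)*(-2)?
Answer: -3100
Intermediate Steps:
l(T) = T²*(5 + T²)/7 (l(T) = ((5 + T*T)*T²)/7 = ((5 + T²)*T²)/7 = (T²*(5 + T²))/7 = T²*(5 + T²)/7)
(l(10) + (5*2)*5)*(-2) = ((⅐)*10²*(5 + 10²) + (5*2)*5)*(-2) = ((⅐)*100*(5 + 100) + 10*5)*(-2) = ((⅐)*100*105 + 50)*(-2) = (1500 + 50)*(-2) = 1550*(-2) = -3100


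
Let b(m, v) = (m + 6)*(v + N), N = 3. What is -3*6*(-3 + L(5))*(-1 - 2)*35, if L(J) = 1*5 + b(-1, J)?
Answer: 79380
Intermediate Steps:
b(m, v) = (3 + v)*(6 + m) (b(m, v) = (m + 6)*(v + 3) = (6 + m)*(3 + v) = (3 + v)*(6 + m))
L(J) = 20 + 5*J (L(J) = 1*5 + (18 + 3*(-1) + 6*J - J) = 5 + (18 - 3 + 6*J - J) = 5 + (15 + 5*J) = 20 + 5*J)
-3*6*(-3 + L(5))*(-1 - 2)*35 = -3*6*(-3 + (20 + 5*5))*(-1 - 2)*35 = -3*6*(-3 + (20 + 25))*(-3)*35 = -3*6*(-3 + 45)*(-3)*35 = -3*6*42*(-3)*35 = -756*(-3)*35 = -3*(-756)*35 = 2268*35 = 79380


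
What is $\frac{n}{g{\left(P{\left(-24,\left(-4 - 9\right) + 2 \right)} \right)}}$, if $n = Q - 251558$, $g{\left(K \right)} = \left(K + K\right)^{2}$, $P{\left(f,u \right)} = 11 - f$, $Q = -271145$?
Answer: $- \frac{522703}{4900} \approx -106.67$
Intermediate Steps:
$g{\left(K \right)} = 4 K^{2}$ ($g{\left(K \right)} = \left(2 K\right)^{2} = 4 K^{2}$)
$n = -522703$ ($n = -271145 - 251558 = -522703$)
$\frac{n}{g{\left(P{\left(-24,\left(-4 - 9\right) + 2 \right)} \right)}} = - \frac{522703}{4 \left(11 - -24\right)^{2}} = - \frac{522703}{4 \left(11 + 24\right)^{2}} = - \frac{522703}{4 \cdot 35^{2}} = - \frac{522703}{4 \cdot 1225} = - \frac{522703}{4900}$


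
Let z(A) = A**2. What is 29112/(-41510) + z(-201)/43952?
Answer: 2966529/13615280 ≈ 0.21788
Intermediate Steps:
29112/(-41510) + z(-201)/43952 = 29112/(-41510) + (-201)**2/43952 = 29112*(-1/41510) + 40401*(1/43952) = -14556/20755 + 603/656 = 2966529/13615280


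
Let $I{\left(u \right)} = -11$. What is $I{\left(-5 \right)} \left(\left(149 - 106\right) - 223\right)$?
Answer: $1980$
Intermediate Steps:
$I{\left(-5 \right)} \left(\left(149 - 106\right) - 223\right) = - 11 \left(\left(149 - 106\right) - 223\right) = - 11 \left(43 - 223\right) = \left(-11\right) \left(-180\right) = 1980$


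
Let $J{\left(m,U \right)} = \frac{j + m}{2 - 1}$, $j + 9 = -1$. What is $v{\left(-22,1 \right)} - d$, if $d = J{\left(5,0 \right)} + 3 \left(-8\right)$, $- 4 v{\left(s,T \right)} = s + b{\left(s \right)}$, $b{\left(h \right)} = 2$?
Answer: $34$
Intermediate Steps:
$j = -10$ ($j = -9 - 1 = -10$)
$J{\left(m,U \right)} = -10 + m$ ($J{\left(m,U \right)} = \frac{-10 + m}{2 - 1} = \frac{-10 + m}{1} = \left(-10 + m\right) 1 = -10 + m$)
$v{\left(s,T \right)} = - \frac{1}{2} - \frac{s}{4}$ ($v{\left(s,T \right)} = - \frac{s + 2}{4} = - \frac{2 + s}{4} = - \frac{1}{2} - \frac{s}{4}$)
$d = -29$ ($d = \left(-10 + 5\right) + 3 \left(-8\right) = -5 - 24 = -29$)
$v{\left(-22,1 \right)} - d = \left(- \frac{1}{2} - - \frac{11}{2}\right) - -29 = \left(- \frac{1}{2} + \frac{11}{2}\right) + 29 = 5 + 29 = 34$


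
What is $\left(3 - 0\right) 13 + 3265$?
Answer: $3304$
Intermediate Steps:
$\left(3 - 0\right) 13 + 3265 = \left(3 + 0\right) 13 + 3265 = 3 \cdot 13 + 3265 = 39 + 3265 = 3304$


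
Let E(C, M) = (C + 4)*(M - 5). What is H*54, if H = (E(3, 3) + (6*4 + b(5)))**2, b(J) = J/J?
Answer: 6534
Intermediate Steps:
b(J) = 1
E(C, M) = (-5 + M)*(4 + C) (E(C, M) = (4 + C)*(-5 + M) = (-5 + M)*(4 + C))
H = 121 (H = ((-20 - 5*3 + 4*3 + 3*3) + (6*4 + 1))**2 = ((-20 - 15 + 12 + 9) + (24 + 1))**2 = (-14 + 25)**2 = 11**2 = 121)
H*54 = 121*54 = 6534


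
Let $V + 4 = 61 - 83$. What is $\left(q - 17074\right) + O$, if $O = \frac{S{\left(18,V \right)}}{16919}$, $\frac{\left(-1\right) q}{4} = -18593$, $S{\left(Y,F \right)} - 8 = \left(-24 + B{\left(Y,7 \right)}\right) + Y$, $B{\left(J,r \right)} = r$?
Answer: $\frac{969424871}{16919} \approx 57298.0$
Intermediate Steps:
$V = -26$ ($V = -4 + \left(61 - 83\right) = -4 - 22 = -26$)
$S{\left(Y,F \right)} = -9 + Y$ ($S{\left(Y,F \right)} = 8 + \left(\left(-24 + 7\right) + Y\right) = 8 + \left(-17 + Y\right) = -9 + Y$)
$q = 74372$ ($q = \left(-4\right) \left(-18593\right) = 74372$)
$O = \frac{9}{16919}$ ($O = \frac{-9 + 18}{16919} = 9 \cdot \frac{1}{16919} = \frac{9}{16919} \approx 0.00053195$)
$\left(q - 17074\right) + O = \left(74372 - 17074\right) + \frac{9}{16919} = 57298 + \frac{9}{16919} = \frac{969424871}{16919}$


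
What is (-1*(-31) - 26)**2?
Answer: 25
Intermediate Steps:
(-1*(-31) - 26)**2 = (31 - 26)**2 = 5**2 = 25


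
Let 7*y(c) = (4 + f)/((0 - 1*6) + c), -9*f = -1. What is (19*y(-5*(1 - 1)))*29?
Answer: -20387/378 ≈ -53.934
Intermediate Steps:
f = ⅑ (f = -⅑*(-1) = ⅑ ≈ 0.11111)
y(c) = 37/(63*(-6 + c)) (y(c) = ((4 + ⅑)/((0 - 1*6) + c))/7 = (37/(9*((0 - 6) + c)))/7 = (37/(9*(-6 + c)))/7 = 37/(63*(-6 + c)))
(19*y(-5*(1 - 1)))*29 = (19*(37/(63*(-6 - 5*(1 - 1)))))*29 = (19*(37/(63*(-6 - 5*0))))*29 = (19*(37/(63*(-6 + 0))))*29 = (19*((37/63)/(-6)))*29 = (19*((37/63)*(-⅙)))*29 = (19*(-37/378))*29 = -703/378*29 = -20387/378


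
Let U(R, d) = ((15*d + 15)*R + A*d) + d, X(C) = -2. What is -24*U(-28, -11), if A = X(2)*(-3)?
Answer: -98952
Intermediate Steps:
A = 6 (A = -2*(-3) = 6)
U(R, d) = 7*d + R*(15 + 15*d) (U(R, d) = ((15*d + 15)*R + 6*d) + d = ((15 + 15*d)*R + 6*d) + d = (R*(15 + 15*d) + 6*d) + d = (6*d + R*(15 + 15*d)) + d = 7*d + R*(15 + 15*d))
-24*U(-28, -11) = -24*(7*(-11) + 15*(-28) + 15*(-28)*(-11)) = -24*(-77 - 420 + 4620) = -24*4123 = -98952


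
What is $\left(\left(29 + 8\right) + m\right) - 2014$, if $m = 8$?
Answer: $-1969$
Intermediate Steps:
$\left(\left(29 + 8\right) + m\right) - 2014 = \left(\left(29 + 8\right) + 8\right) - 2014 = \left(37 + 8\right) - 2014 = 45 - 2014 = -1969$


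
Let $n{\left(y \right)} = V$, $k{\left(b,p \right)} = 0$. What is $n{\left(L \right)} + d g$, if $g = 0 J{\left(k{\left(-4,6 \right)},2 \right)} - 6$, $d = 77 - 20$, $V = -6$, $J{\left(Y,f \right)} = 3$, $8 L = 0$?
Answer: $-348$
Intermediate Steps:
$L = 0$ ($L = \frac{1}{8} \cdot 0 = 0$)
$d = 57$ ($d = 77 - 20 = 57$)
$n{\left(y \right)} = -6$
$g = -6$ ($g = 0 \cdot 3 - 6 = 0 - 6 = -6$)
$n{\left(L \right)} + d g = -6 + 57 \left(-6\right) = -6 - 342 = -348$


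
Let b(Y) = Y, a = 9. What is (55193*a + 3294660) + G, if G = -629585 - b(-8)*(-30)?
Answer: 3161572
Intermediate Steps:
G = -629825 (G = -629585 - (-8)*(-30) = -629585 - 1*240 = -629585 - 240 = -629825)
(55193*a + 3294660) + G = (55193*9 + 3294660) - 629825 = (496737 + 3294660) - 629825 = 3791397 - 629825 = 3161572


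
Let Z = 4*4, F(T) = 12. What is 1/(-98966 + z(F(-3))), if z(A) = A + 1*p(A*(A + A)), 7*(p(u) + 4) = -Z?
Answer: -7/692722 ≈ -1.0105e-5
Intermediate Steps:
Z = 16
p(u) = -44/7 (p(u) = -4 + (-1*16)/7 = -4 + (⅐)*(-16) = -4 - 16/7 = -44/7)
z(A) = -44/7 + A (z(A) = A + 1*(-44/7) = A - 44/7 = -44/7 + A)
1/(-98966 + z(F(-3))) = 1/(-98966 + (-44/7 + 12)) = 1/(-98966 + 40/7) = 1/(-692722/7) = -7/692722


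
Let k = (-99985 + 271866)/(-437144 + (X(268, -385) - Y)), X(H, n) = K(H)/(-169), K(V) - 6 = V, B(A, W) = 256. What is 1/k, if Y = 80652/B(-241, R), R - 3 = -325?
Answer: -4731574587/1859064896 ≈ -2.5451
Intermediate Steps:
R = -322 (R = 3 - 325 = -322)
Y = 20163/64 (Y = 80652/256 = 80652*(1/256) = 20163/64 ≈ 315.05)
K(V) = 6 + V
X(H, n) = -6/169 - H/169 (X(H, n) = (6 + H)/(-169) = (6 + H)*(-1/169) = -6/169 - H/169)
k = -1859064896/4731574587 (k = (-99985 + 271866)/(-437144 + ((-6/169 - 1/169*268) - 1*20163/64)) = 171881/(-437144 + ((-6/169 - 268/169) - 20163/64)) = 171881/(-437144 + (-274/169 - 20163/64)) = 171881/(-437144 - 3425083/10816) = 171881/(-4731574587/10816) = 171881*(-10816/4731574587) = -1859064896/4731574587 ≈ -0.39291)
1/k = 1/(-1859064896/4731574587) = -4731574587/1859064896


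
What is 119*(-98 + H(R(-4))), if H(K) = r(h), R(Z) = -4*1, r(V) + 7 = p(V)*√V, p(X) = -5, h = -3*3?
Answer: -12495 - 1785*I ≈ -12495.0 - 1785.0*I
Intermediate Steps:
h = -9
r(V) = -7 - 5*√V
R(Z) = -4
H(K) = -7 - 15*I
119*(-98 + H(R(-4))) = 119*(-98 + (-7 - 15*I)) = 119*(-105 - 15*I) = -12495 - 1785*I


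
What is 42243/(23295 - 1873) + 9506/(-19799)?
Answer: 632731625/424134178 ≈ 1.4918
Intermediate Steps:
42243/(23295 - 1873) + 9506/(-19799) = 42243/21422 + 9506*(-1/19799) = 42243*(1/21422) - 9506/19799 = 42243/21422 - 9506/19799 = 632731625/424134178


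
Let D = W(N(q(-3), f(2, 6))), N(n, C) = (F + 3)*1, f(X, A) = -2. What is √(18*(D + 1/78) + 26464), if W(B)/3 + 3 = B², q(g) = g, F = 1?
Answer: √4591093/13 ≈ 164.82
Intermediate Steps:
N(n, C) = 4 (N(n, C) = (1 + 3)*1 = 4*1 = 4)
W(B) = -9 + 3*B²
D = 39 (D = -9 + 3*4² = -9 + 3*16 = -9 + 48 = 39)
√(18*(D + 1/78) + 26464) = √(18*(39 + 1/78) + 26464) = √(18*(3043/78) + 26464) = √(9129/13 + 26464) = √(353161/13) = √4591093/13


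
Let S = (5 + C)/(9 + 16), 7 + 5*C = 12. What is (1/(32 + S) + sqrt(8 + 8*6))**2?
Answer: 36380241/649636 + 50*sqrt(14)/403 ≈ 56.465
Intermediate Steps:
C = 1 (C = -7/5 + (1/5)*12 = -7/5 + 12/5 = 1)
S = 6/25 (S = (5 + 1)/(9 + 16) = 6/25 ≈ 0.24000)
(1/(32 + S) + sqrt(8 + 8*6))**2 = (1/(32 + 6/25) + sqrt(8 + 8*6))**2 = (1/(806/25) + sqrt(8 + 48))**2 = (25/806 + sqrt(56))**2 = (25/806 + 2*sqrt(14))**2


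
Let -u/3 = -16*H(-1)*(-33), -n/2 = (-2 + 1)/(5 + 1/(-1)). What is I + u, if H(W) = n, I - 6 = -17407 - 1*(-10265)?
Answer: -7928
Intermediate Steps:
n = ½ (n = -2*(-2 + 1)/(5 + 1/(-1)) = -(-2)/(5 - 1) = -(-2)/4 = -2*(-¼) = ½ ≈ 0.50000)
I = -7136 (I = 6 + (-17407 - 1*(-10265)) = 6 + (-17407 + 10265) = 6 - 7142 = -7136)
H(W) = ½
u = -792 (u = -3*(-16*½)*(-33) = -(-24)*(-33) = -3*264 = -792)
I + u = -7136 - 792 = -7928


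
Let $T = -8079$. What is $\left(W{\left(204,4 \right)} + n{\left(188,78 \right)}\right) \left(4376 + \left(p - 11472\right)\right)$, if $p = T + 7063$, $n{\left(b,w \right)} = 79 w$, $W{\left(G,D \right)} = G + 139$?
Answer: $-52768560$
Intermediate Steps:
$W{\left(G,D \right)} = 139 + G$
$p = -1016$ ($p = -8079 + 7063 = -1016$)
$\left(W{\left(204,4 \right)} + n{\left(188,78 \right)}\right) \left(4376 + \left(p - 11472\right)\right) = \left(\left(139 + 204\right) + 79 \cdot 78\right) \left(4376 - 12488\right) = \left(343 + 6162\right) \left(4376 - 12488\right) = 6505 \left(-8112\right) = -52768560$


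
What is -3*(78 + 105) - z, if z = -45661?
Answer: 45112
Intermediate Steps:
-3*(78 + 105) - z = -3*(78 + 105) - 1*(-45661) = -3*183 + 45661 = -549 + 45661 = 45112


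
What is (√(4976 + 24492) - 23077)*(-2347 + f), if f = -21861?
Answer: 558648016 - 48416*√7367 ≈ 5.5449e+8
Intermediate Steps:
(√(4976 + 24492) - 23077)*(-2347 + f) = (√(4976 + 24492) - 23077)*(-2347 - 21861) = (√29468 - 23077)*(-24208) = (2*√7367 - 23077)*(-24208) = (-23077 + 2*√7367)*(-24208) = 558648016 - 48416*√7367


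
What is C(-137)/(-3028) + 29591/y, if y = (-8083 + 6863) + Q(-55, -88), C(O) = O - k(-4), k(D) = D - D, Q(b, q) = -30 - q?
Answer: -44721177/1759268 ≈ -25.420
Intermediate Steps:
k(D) = 0
C(O) = O (C(O) = O - 1*0 = O + 0 = O)
y = -1162 (y = (-8083 + 6863) + (-30 - 1*(-88)) = -1220 + (-30 + 88) = -1220 + 58 = -1162)
C(-137)/(-3028) + 29591/y = -137/(-3028) + 29591/(-1162) = -137*(-1/3028) + 29591*(-1/1162) = 137/3028 - 29591/1162 = -44721177/1759268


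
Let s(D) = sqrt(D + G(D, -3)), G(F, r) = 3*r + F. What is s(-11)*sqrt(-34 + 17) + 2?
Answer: 2 - sqrt(527) ≈ -20.956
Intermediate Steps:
G(F, r) = F + 3*r
s(D) = sqrt(-9 + 2*D) (s(D) = sqrt(D + (D + 3*(-3))) = sqrt(D + (D - 9)) = sqrt(D + (-9 + D)) = sqrt(-9 + 2*D))
s(-11)*sqrt(-34 + 17) + 2 = sqrt(-9 + 2*(-11))*sqrt(-34 + 17) + 2 = sqrt(-9 - 22)*sqrt(-17) + 2 = sqrt(-31)*(I*sqrt(17)) + 2 = (I*sqrt(31))*(I*sqrt(17)) + 2 = -sqrt(527) + 2 = 2 - sqrt(527)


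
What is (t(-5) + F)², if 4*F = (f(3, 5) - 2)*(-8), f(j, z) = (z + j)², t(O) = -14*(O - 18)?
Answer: 39204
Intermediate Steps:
t(O) = 252 - 14*O (t(O) = -14*(-18 + O) = 252 - 14*O)
f(j, z) = (j + z)²
F = -124 (F = (((3 + 5)² - 2)*(-8))/4 = ((8² - 2)*(-8))/4 = ((64 - 2)*(-8))/4 = (62*(-8))/4 = (¼)*(-496) = -124)
(t(-5) + F)² = ((252 - 14*(-5)) - 124)² = ((252 + 70) - 124)² = (322 - 124)² = 198² = 39204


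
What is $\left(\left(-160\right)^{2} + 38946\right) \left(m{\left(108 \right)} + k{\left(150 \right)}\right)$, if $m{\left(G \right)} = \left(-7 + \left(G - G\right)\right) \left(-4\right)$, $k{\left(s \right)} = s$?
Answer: $11489188$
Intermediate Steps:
$m{\left(G \right)} = 28$ ($m{\left(G \right)} = \left(-7 + 0\right) \left(-4\right) = \left(-7\right) \left(-4\right) = 28$)
$\left(\left(-160\right)^{2} + 38946\right) \left(m{\left(108 \right)} + k{\left(150 \right)}\right) = \left(\left(-160\right)^{2} + 38946\right) \left(28 + 150\right) = \left(25600 + 38946\right) 178 = 64546 \cdot 178 = 11489188$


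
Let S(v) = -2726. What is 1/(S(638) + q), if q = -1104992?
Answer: -1/1107718 ≈ -9.0276e-7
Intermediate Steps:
1/(S(638) + q) = 1/(-2726 - 1104992) = 1/(-1107718) = -1/1107718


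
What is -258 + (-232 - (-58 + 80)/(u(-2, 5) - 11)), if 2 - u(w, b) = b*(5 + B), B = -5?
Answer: -4388/9 ≈ -487.56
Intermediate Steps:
u(w, b) = 2 (u(w, b) = 2 - b*(5 - 5) = 2 - b*0 = 2 - 1*0 = 2 + 0 = 2)
-258 + (-232 - (-58 + 80)/(u(-2, 5) - 11)) = -258 + (-232 - (-58 + 80)/(2 - 11)) = -258 + (-232 - 22/(-9)) = -258 + (-232 - 22*(-1)/9) = -258 + (-232 - 1*(-22/9)) = -258 + (-232 + 22/9) = -258 - 2066/9 = -4388/9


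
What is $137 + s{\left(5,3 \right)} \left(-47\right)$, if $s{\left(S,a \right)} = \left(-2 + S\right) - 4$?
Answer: $184$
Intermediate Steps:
$s{\left(S,a \right)} = -6 + S$
$137 + s{\left(5,3 \right)} \left(-47\right) = 137 + \left(-6 + 5\right) \left(-47\right) = 137 - -47 = 137 + 47 = 184$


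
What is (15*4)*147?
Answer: 8820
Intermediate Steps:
(15*4)*147 = 60*147 = 8820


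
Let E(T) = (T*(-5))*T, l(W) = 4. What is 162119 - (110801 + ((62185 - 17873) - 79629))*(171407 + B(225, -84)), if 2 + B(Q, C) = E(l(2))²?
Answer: -13421270501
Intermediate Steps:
E(T) = -5*T² (E(T) = (-5*T)*T = -5*T²)
B(Q, C) = 6398 (B(Q, C) = -2 + (-5*4²)² = -2 + (-5*16)² = -2 + (-80)² = -2 + 6400 = 6398)
162119 - (110801 + ((62185 - 17873) - 79629))*(171407 + B(225, -84)) = 162119 - (110801 + ((62185 - 17873) - 79629))*(171407 + 6398) = 162119 - (110801 + (44312 - 79629))*177805 = 162119 - (110801 - 35317)*177805 = 162119 - 75484*177805 = 162119 - 1*13421432620 = 162119 - 13421432620 = -13421270501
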